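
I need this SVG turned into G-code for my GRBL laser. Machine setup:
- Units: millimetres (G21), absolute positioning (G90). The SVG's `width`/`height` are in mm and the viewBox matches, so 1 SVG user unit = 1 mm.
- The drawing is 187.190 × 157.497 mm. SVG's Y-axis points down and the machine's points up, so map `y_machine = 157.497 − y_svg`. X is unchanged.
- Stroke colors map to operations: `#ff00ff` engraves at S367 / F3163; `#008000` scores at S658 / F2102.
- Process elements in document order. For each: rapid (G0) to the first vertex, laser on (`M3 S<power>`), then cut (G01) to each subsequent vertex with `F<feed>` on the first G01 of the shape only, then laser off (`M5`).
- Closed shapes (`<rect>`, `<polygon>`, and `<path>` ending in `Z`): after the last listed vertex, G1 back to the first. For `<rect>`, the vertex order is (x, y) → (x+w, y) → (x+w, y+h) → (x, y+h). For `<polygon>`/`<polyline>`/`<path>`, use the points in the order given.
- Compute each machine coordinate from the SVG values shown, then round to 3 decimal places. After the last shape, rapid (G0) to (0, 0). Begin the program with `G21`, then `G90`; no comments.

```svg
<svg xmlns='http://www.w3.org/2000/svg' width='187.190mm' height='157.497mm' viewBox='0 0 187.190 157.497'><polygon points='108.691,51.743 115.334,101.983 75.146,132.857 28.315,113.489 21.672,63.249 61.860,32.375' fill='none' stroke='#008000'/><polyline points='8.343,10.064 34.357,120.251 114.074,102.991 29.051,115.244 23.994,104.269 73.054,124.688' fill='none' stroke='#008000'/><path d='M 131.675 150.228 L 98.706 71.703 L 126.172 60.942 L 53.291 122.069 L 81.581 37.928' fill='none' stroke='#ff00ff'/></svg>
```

G21
G90
G0 X108.691 Y105.754
M3 S658
G01 X115.334 Y55.514 F2102
G01 X75.146 Y24.640
G01 X28.315 Y44.008
G01 X21.672 Y94.248
G01 X61.860 Y125.122
G01 X108.691 Y105.754
M5
G0 X8.343 Y147.433
M3 S658
G01 X34.357 Y37.246 F2102
G01 X114.074 Y54.506
G01 X29.051 Y42.253
G01 X23.994 Y53.228
G01 X73.054 Y32.809
M5
G0 X131.675 Y7.269
M3 S367
G01 X98.706 Y85.794 F3163
G01 X126.172 Y96.555
G01 X53.291 Y35.428
G01 X81.581 Y119.569
M5
G0 X0.000 Y0.000

viewBox `0 0 187.190 157.497` with mm width/height → 1 unit = 1 mm. Flip: y_m = 157.497 − y_svg.

**Shape 1** — `<polygon>` regular polygon, stroke `#008000` → score (S658, F2102). Machine vertices: (108.691,105.754) → (115.334,55.514) → (75.146,24.640) → (28.315,44.008) → (21.672,94.248) → (61.860,125.122) → (108.691,105.754). Closed: final G1 returns to the first vertex.

**Shape 2** — `<polyline>` open polyline, stroke `#008000` → score (S658, F2102). Machine vertices: (8.343,147.433) → (34.357,37.246) → (114.074,54.506) → (29.051,42.253) → (23.994,53.228) → (73.054,32.809). Open path.

**Shape 3** — `<path>` open polyline, stroke `#ff00ff` → engrave (S367, F3163). Machine vertices: (131.675,7.269) → (98.706,85.794) → (126.172,96.555) → (53.291,35.428) → (81.581,119.569). Open path.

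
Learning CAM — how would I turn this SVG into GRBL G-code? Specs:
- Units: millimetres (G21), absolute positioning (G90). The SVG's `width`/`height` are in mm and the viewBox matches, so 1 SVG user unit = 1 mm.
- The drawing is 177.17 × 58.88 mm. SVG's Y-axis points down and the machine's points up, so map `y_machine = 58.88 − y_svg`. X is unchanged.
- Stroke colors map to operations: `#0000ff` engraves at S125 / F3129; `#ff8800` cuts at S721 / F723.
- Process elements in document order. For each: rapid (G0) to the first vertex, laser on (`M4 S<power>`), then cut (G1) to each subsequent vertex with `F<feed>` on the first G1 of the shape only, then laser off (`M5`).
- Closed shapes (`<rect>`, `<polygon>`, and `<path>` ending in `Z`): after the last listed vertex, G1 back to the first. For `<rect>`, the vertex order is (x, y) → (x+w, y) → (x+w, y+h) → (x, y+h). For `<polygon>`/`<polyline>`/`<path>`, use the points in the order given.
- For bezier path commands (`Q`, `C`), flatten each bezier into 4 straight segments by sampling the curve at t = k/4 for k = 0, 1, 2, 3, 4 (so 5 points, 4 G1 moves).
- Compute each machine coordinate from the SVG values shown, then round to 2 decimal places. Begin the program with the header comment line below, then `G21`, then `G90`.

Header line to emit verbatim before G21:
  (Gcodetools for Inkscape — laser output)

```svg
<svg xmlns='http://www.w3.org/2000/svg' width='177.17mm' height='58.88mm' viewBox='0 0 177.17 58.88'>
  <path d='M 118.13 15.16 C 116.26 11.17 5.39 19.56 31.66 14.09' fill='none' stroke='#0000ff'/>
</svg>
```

(Gcodetools for Inkscape — laser output)
G21
G90
G0 X118.13 Y43.72
M4 S125
G1 X100.14 Y44.80 F3129
G1 X64.34 Y43.70
G1 X33.83 Y42.88
G1 X31.66 Y44.79
M5

1 u = 1 mm; y_m = 58.88 − y.

[1] `<path>` cubic bezier, #0000ff→engrave S125 F3129: (118.13,43.72) → (100.14,44.80) → (64.34,43.70) → (33.83,42.88) → (31.66,44.79)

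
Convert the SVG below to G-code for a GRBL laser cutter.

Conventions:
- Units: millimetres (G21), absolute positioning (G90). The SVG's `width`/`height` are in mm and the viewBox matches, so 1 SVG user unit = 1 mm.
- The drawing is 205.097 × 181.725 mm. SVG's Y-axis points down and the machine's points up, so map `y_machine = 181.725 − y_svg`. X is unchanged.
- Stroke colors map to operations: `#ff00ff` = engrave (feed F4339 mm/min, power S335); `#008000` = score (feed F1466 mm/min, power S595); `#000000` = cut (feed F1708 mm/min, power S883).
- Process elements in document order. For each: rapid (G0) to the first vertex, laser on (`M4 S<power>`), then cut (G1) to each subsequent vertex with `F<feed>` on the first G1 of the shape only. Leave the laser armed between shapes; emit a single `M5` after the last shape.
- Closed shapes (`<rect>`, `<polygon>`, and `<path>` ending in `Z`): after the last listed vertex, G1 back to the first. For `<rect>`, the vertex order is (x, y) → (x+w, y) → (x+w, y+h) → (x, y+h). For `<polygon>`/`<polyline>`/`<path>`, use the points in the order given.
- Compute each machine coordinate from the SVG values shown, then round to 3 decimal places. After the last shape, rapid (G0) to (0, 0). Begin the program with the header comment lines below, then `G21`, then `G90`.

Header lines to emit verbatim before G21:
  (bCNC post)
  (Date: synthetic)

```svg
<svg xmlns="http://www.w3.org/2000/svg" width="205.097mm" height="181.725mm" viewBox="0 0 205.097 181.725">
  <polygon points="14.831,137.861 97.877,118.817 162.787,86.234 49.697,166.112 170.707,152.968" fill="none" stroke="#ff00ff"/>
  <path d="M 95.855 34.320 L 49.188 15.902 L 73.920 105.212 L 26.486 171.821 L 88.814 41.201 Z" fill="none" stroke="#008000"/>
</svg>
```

1 u = 1 mm; y_m = 181.725 − y.

[1] `<polygon>` closed polygon, #ff00ff→engrave S335 F4339: (14.831,43.864) → (97.877,62.908) → (162.787,95.491) → (49.697,15.613) → (170.707,28.757) → (14.831,43.864) (closed)

[2] `<path>` closed polygon, #008000→score S595 F1466: (95.855,147.405) → (49.188,165.823) → (73.920,76.513) → (26.486,9.904) → (88.814,140.524) → (95.855,147.405) (closed)

(bCNC post)
(Date: synthetic)
G21
G90
G0 X14.831 Y43.864
M4 S335
G1 X97.877 Y62.908 F4339
G1 X162.787 Y95.491
G1 X49.697 Y15.613
G1 X170.707 Y28.757
G1 X14.831 Y43.864
G0 X95.855 Y147.405
M4 S595
G1 X49.188 Y165.823 F1466
G1 X73.920 Y76.513
G1 X26.486 Y9.904
G1 X88.814 Y140.524
G1 X95.855 Y147.405
M5
G0 X0.000 Y0.000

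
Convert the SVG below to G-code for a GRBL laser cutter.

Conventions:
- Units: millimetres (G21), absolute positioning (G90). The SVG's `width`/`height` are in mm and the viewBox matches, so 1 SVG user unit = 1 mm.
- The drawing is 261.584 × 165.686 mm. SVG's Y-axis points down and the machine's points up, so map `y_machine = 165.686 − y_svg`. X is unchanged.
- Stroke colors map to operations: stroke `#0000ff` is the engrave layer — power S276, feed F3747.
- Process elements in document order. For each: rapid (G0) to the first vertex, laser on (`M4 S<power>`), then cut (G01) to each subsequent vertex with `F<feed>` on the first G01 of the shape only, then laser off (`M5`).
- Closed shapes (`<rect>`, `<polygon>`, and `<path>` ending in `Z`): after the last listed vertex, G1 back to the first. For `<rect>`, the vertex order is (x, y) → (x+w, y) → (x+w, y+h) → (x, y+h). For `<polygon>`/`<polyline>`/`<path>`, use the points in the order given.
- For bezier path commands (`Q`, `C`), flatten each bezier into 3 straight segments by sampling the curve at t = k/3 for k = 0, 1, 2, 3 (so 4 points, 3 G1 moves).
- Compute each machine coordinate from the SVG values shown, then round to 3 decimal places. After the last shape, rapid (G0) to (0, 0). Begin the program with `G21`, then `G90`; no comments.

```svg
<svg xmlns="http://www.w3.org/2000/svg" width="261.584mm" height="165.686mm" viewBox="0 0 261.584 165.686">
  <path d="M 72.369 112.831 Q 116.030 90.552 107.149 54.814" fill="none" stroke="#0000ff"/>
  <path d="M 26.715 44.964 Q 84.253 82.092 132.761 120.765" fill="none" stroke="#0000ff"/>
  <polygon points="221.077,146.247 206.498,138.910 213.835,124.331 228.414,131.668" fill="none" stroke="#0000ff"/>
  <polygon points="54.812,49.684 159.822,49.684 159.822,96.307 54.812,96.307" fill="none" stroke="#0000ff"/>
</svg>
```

viewBox `0 0 261.584 165.686` with mm width/height → 1 unit = 1 mm. Flip: y_m = 165.686 − y_svg.

**Shape 1** — `<path>` quadratic bezier, stroke `#0000ff` → engrave (S276, F3747). Control points (SVG): P0=(72.369,112.831), P1=(116.030,90.552), P2=(107.149,54.814); sampled at t=k/3. Machine vertices: (72.369,52.855) → (95.638,69.203) → (107.232,88.542) → (107.149,110.872). Open path.

**Shape 2** — `<path>` quadratic bezier, stroke `#0000ff` → engrave (S276, F3747). Control points (SVG): P0=(26.715,44.964), P1=(84.253,82.092), P2=(132.761,120.765); sampled at t=k/3. Machine vertices: (26.715,120.722) → (64.070,95.798) → (99.419,70.531) → (132.761,44.921). Open path.

**Shape 3** — `<polygon>` regular polygon, stroke `#0000ff` → engrave (S276, F3747). Machine vertices: (221.077,19.439) → (206.498,26.776) → (213.835,41.355) → (228.414,34.018) → (221.077,19.439). Closed: final G1 returns to the first vertex.

**Shape 4** — `<polygon>` rectangle, stroke `#0000ff` → engrave (S276, F3747). Machine vertices: (54.812,116.002) → (159.822,116.002) → (159.822,69.379) → (54.812,69.379) → (54.812,116.002). Closed: final G1 returns to the first vertex.

G21
G90
G0 X72.369 Y52.855
M4 S276
G01 X95.638 Y69.203 F3747
G01 X107.232 Y88.542
G01 X107.149 Y110.872
M5
G0 X26.715 Y120.722
M4 S276
G01 X64.070 Y95.798 F3747
G01 X99.419 Y70.531
G01 X132.761 Y44.921
M5
G0 X221.077 Y19.439
M4 S276
G01 X206.498 Y26.776 F3747
G01 X213.835 Y41.355
G01 X228.414 Y34.018
G01 X221.077 Y19.439
M5
G0 X54.812 Y116.002
M4 S276
G01 X159.822 Y116.002 F3747
G01 X159.822 Y69.379
G01 X54.812 Y69.379
G01 X54.812 Y116.002
M5
G0 X0.000 Y0.000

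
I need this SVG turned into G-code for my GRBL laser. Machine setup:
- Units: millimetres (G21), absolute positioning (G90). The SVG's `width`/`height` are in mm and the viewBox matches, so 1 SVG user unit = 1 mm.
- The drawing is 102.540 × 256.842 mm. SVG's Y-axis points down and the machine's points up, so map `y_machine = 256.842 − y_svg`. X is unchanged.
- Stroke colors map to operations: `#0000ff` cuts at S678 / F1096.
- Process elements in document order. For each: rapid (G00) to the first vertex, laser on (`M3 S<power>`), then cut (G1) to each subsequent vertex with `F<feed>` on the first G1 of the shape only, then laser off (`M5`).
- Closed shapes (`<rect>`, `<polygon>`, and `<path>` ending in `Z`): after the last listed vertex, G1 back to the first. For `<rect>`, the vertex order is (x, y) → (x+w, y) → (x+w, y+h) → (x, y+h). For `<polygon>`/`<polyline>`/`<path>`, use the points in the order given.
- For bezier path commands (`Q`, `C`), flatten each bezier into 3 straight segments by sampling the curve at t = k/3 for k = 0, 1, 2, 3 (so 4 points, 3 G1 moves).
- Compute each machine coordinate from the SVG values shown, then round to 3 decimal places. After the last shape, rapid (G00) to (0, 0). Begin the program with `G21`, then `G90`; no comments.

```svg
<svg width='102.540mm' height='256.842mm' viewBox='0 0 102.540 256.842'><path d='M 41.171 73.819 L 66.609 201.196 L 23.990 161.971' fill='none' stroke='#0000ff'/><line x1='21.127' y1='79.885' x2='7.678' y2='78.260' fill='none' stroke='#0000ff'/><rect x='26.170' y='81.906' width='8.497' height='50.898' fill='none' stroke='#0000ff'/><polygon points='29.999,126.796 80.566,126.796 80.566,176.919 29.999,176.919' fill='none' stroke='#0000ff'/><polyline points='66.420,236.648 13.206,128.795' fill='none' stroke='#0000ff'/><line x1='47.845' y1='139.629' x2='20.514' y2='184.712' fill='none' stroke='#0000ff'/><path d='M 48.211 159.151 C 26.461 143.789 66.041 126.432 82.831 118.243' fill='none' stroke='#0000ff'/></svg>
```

viewBox `0 0 102.540 256.842` with mm width/height → 1 unit = 1 mm. Flip: y_m = 256.842 − y_svg.

**Shape 1** — `<path>` open polyline, stroke `#0000ff` → cut (S678, F1096). Machine vertices: (41.171,183.023) → (66.609,55.646) → (23.990,94.871). Open path.

**Shape 2** — `<line>` line segment, stroke `#0000ff` → cut (S678, F1096). Machine vertices: (21.127,176.957) → (7.678,178.582). Open path.

**Shape 3** — `<rect>` rectangle, stroke `#0000ff` → cut (S678, F1096). Machine vertices: (26.170,174.936) → (34.667,174.936) → (34.667,124.038) → (26.170,124.038) → (26.170,174.936). Closed: final G1 returns to the first vertex.

**Shape 4** — `<polygon>` rectangle, stroke `#0000ff` → cut (S678, F1096). Machine vertices: (29.999,130.046) → (80.566,130.046) → (80.566,79.923) → (29.999,79.923) → (29.999,130.046). Closed: final G1 returns to the first vertex.

**Shape 5** — `<polyline>` line segment, stroke `#0000ff` → cut (S678, F1096). Machine vertices: (66.420,20.194) → (13.206,128.047). Open path.

**Shape 6** — `<line>` line segment, stroke `#0000ff` → cut (S678, F1096). Machine vertices: (47.845,117.213) → (20.514,72.130). Open path.

**Shape 7** — `<path>` cubic bezier, stroke `#0000ff` → cut (S678, F1096). Control points (SVG): P0=(48.211,159.151), P1=(26.461,143.789), P2=(66.041,126.432), P3=(82.831,118.243); sampled at t=k/3. Machine vertices: (48.211,97.691) → (43.789,113.305) → (61.560,127.767) → (82.831,138.599). Open path.

G21
G90
G00 X41.171 Y183.023
M3 S678
G1 X66.609 Y55.646 F1096
G1 X23.990 Y94.871
M5
G00 X21.127 Y176.957
M3 S678
G1 X7.678 Y178.582 F1096
M5
G00 X26.170 Y174.936
M3 S678
G1 X34.667 Y174.936 F1096
G1 X34.667 Y124.038
G1 X26.170 Y124.038
G1 X26.170 Y174.936
M5
G00 X29.999 Y130.046
M3 S678
G1 X80.566 Y130.046 F1096
G1 X80.566 Y79.923
G1 X29.999 Y79.923
G1 X29.999 Y130.046
M5
G00 X66.420 Y20.194
M3 S678
G1 X13.206 Y128.047 F1096
M5
G00 X47.845 Y117.213
M3 S678
G1 X20.514 Y72.130 F1096
M5
G00 X48.211 Y97.691
M3 S678
G1 X43.789 Y113.305 F1096
G1 X61.560 Y127.767
G1 X82.831 Y138.599
M5
G00 X0.000 Y0.000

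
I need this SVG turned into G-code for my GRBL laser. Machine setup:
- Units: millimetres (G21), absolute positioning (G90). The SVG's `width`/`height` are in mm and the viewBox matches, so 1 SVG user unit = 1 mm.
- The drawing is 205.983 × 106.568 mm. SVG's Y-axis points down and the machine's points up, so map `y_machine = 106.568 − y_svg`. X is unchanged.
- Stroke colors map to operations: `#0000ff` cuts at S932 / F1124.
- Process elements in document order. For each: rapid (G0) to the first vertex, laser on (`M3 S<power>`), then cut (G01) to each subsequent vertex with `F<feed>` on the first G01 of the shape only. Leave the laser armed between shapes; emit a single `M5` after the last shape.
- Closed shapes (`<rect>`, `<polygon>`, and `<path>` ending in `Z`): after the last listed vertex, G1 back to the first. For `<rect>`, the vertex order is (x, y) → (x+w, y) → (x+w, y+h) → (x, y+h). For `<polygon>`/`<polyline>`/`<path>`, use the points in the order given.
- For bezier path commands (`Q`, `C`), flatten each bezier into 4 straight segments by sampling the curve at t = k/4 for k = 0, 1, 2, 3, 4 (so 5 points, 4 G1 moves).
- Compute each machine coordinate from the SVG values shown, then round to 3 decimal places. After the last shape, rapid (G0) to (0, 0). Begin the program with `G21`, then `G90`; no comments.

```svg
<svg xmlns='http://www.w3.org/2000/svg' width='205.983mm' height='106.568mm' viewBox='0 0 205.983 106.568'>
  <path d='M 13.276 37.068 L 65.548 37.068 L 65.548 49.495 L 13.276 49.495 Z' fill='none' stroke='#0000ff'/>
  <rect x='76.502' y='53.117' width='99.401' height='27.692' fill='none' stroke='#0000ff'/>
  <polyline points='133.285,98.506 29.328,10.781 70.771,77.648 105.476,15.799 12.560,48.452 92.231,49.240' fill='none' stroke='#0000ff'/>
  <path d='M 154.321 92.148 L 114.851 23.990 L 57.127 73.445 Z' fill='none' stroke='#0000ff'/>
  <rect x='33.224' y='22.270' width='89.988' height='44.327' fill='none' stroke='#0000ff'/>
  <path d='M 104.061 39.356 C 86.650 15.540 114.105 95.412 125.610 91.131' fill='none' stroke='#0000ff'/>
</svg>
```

G21
G90
G0 X13.276 Y69.500
M3 S932
G01 X65.548 Y69.500 F1124
G01 X65.548 Y57.073
G01 X13.276 Y57.073
G01 X13.276 Y69.500
G0 X76.502 Y53.451
M3 S932
G01 X175.903 Y53.451 F1124
G01 X175.903 Y25.759
G01 X76.502 Y25.759
G01 X76.502 Y53.451
G0 X133.285 Y8.062
M3 S932
G01 X29.328 Y95.787 F1124
G01 X70.771 Y28.920
G01 X105.476 Y90.769
G01 X12.560 Y58.116
G01 X92.231 Y57.328
G0 X154.321 Y14.420
M3 S932
G01 X114.851 Y82.578 F1124
G01 X57.127 Y33.123
G01 X154.321 Y14.420
G0 X33.224 Y84.298
M3 S932
G01 X123.212 Y84.298 F1124
G01 X123.212 Y39.971
G01 X33.224 Y39.971
G01 X33.224 Y84.298
G0 X104.061 Y67.212
M3 S932
G01 X98.465 Y68.568 F1124
G01 X103.992 Y48.650
G01 X114.941 Y25.070
G01 X125.610 Y15.437
M5
G0 X0.000 Y0.000

Since the viewBox matches the mm dimensions, user units are millimetres directly. The only transform is the Y-flip y_m = 106.568 − y_svg.

Shape 1 is a rectangle drawn with `<path>`. Its stroke #0000ff means cut at S932, F1124. After flipping Y the toolpath is (13.276,69.500) → (65.548,69.500) → (65.548,57.073) → (13.276,57.073) → (13.276,69.500), returning to the start.

Shape 2 is a rectangle drawn with `<rect>`. Its stroke #0000ff means cut at S932, F1124. After flipping Y the toolpath is (76.502,53.451) → (175.903,53.451) → (175.903,25.759) → (76.502,25.759) → (76.502,53.451), returning to the start.

Shape 3 is a open polyline drawn with `<polyline>`. Its stroke #0000ff means cut at S932, F1124. After flipping Y the toolpath is (133.285,8.062) → (29.328,95.787) → (70.771,28.920) → (105.476,90.769) → (12.560,58.116) → (92.231,57.328).

Shape 4 is a closed polygon drawn with `<path>`. Its stroke #0000ff means cut at S932, F1124. After flipping Y the toolpath is (154.321,14.420) → (114.851,82.578) → (57.127,33.123) → (154.321,14.420), returning to the start.

Shape 5 is a rectangle drawn with `<rect>`. Its stroke #0000ff means cut at S932, F1124. After flipping Y the toolpath is (33.224,84.298) → (123.212,84.298) → (123.212,39.971) → (33.224,39.971) → (33.224,84.298), returning to the start.

Shape 6 is a cubic bezier drawn with `<path>`. Its stroke #0000ff means cut at S932, F1124. After flipping Y the toolpath is (104.061,67.212) → (98.465,68.568) → (103.992,48.650) → (114.941,25.070) → (125.610,15.437).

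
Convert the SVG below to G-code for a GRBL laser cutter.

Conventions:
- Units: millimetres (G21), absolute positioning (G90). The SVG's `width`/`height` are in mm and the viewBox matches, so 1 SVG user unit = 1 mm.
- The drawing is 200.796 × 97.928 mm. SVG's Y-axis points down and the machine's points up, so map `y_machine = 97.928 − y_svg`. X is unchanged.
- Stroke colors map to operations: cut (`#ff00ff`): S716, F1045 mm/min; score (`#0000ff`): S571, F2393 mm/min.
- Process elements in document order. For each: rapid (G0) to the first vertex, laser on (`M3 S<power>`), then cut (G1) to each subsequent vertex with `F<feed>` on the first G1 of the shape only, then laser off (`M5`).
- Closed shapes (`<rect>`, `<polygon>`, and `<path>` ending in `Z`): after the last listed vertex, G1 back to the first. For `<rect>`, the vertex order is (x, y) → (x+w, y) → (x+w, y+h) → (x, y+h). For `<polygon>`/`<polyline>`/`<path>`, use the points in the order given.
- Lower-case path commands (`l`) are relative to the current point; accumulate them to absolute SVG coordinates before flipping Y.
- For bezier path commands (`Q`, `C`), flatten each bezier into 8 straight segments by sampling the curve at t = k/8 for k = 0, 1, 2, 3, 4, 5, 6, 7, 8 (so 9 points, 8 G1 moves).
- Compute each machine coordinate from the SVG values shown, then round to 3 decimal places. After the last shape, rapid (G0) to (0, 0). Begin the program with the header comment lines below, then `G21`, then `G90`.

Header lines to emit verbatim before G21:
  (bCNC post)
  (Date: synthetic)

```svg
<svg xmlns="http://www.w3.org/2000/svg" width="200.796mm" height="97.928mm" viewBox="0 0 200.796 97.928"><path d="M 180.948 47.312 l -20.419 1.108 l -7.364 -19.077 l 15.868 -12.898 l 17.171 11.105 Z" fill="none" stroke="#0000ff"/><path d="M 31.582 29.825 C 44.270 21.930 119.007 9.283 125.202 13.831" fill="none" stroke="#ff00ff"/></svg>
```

(bCNC post)
(Date: synthetic)
G21
G90
G0 X180.948 Y50.616
M3 S571
G1 X160.529 Y49.508 F2393
G1 X153.165 Y68.585
G1 X169.033 Y81.483
G1 X186.204 Y70.378
G1 X180.948 Y50.616
M5
G0 X31.582 Y68.103
M3 S716
G1 X38.993 Y71.244 F1045
G1 X50.692 Y74.572
G1 X65.146 Y77.832
G1 X80.827 Y80.766
G1 X96.203 Y83.117
G1 X109.745 Y84.627
G1 X119.921 Y85.039
G1 X125.202 Y84.097
M5
G0 X0.000 Y0.000

viewBox `0 0 200.796 97.928` with mm width/height → 1 unit = 1 mm. Flip: y_m = 97.928 − y_svg.

**Shape 1** — `<path>` regular polygon, stroke `#0000ff` → score (S571, F2393). Machine vertices: (180.948,50.616) → (160.529,49.508) → (153.165,68.585) → (169.033,81.483) → (186.204,70.378) → (180.948,50.616). Closed: final G1 returns to the first vertex.

**Shape 2** — `<path>` cubic bezier, stroke `#ff00ff` → cut (S716, F1045). Control points (SVG): P0=(31.582,29.825), P1=(44.270,21.930), P2=(119.007,9.283), P3=(125.202,13.831); sampled at t=k/8. Machine vertices: (31.582,68.103) → (38.993,71.244) → (50.692,74.572) → (65.146,77.832) → (80.827,80.766) → (96.203,83.117) → (109.745,84.627) → (119.921,85.039) → (125.202,84.097). Open path.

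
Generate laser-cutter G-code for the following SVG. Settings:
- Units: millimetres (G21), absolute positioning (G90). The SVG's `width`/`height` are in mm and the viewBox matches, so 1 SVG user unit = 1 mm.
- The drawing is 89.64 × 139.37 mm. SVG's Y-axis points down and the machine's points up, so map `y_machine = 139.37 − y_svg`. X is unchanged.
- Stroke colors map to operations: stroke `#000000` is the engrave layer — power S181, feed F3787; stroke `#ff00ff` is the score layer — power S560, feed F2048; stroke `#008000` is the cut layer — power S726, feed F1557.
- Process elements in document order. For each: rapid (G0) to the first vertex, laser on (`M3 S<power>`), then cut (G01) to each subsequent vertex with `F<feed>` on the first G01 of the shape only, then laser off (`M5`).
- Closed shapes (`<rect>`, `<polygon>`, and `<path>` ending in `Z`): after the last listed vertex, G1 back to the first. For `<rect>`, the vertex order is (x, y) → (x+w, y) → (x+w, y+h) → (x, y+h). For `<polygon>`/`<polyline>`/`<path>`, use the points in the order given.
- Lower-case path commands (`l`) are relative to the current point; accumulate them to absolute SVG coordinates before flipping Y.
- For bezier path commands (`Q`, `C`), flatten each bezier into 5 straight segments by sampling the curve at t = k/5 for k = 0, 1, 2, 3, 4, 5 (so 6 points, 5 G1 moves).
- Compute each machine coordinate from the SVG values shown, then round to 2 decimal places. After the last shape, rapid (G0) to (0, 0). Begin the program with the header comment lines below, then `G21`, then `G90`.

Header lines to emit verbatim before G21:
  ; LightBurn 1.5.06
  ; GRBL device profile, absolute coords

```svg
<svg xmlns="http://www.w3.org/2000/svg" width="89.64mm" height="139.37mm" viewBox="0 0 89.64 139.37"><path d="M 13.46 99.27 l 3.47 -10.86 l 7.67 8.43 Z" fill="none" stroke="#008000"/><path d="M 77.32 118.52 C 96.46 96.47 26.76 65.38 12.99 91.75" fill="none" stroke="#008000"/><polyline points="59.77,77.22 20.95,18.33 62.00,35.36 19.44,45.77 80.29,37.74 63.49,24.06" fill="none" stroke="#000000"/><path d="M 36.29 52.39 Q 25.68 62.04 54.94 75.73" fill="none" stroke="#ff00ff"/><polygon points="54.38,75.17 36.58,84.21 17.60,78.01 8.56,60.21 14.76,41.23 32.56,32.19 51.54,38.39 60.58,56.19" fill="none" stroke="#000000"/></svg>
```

; LightBurn 1.5.06
; GRBL device profile, absolute coords
G21
G90
G0 X13.46 Y40.10
M3 S726
G01 X16.93 Y50.96 F1557
G01 X24.60 Y42.53
G01 X13.46 Y40.10
M5
G0 X77.32 Y20.85
M3 S726
G01 X79.30 Y34.63 F1557
G01 X66.91 Y47.39
G01 X47.10 Y55.94
G01 X26.81 Y57.08
G01 X12.99 Y47.62
M5
G0 X59.77 Y62.15
M3 S181
G01 X20.95 Y121.04 F3787
G01 X62.00 Y104.01
G01 X19.44 Y93.60
G01 X80.29 Y101.63
G01 X63.49 Y115.31
M5
G0 X36.29 Y86.98
M3 S560
G01 X33.64 Y82.96 F2048
G01 X34.18 Y78.61
G01 X37.91 Y73.95
G01 X44.83 Y68.95
G01 X54.94 Y63.64
M5
G0 X54.38 Y64.20
M3 S181
G01 X36.58 Y55.16 F3787
G01 X17.60 Y61.36
G01 X8.56 Y79.16
G01 X14.76 Y98.14
G01 X32.56 Y107.18
G01 X51.54 Y100.98
G01 X60.58 Y83.18
G01 X54.38 Y64.20
M5
G0 X0.00 Y0.00

viewBox `0 0 89.64 139.37` with mm width/height → 1 unit = 1 mm. Flip: y_m = 139.37 − y_svg.

**Shape 1** — `<path>` regular polygon, stroke `#008000` → cut (S726, F1557). Machine vertices: (13.46,40.10) → (16.93,50.96) → (24.60,42.53) → (13.46,40.10). Closed: final G1 returns to the first vertex.

**Shape 2** — `<path>` cubic bezier, stroke `#008000` → cut (S726, F1557). Control points (SVG): P0=(77.32,118.52), P1=(96.46,96.47), P2=(26.76,65.38), P3=(12.99,91.75); sampled at t=k/5. Machine vertices: (77.32,20.85) → (79.30,34.63) → (66.91,47.39) → (47.10,55.94) → (26.81,57.08) → (12.99,47.62). Open path.

**Shape 3** — `<polyline>` open polyline, stroke `#000000` → engrave (S181, F3787). Machine vertices: (59.77,62.15) → (20.95,121.04) → (62.00,104.01) → (19.44,93.60) → (80.29,101.63) → (63.49,115.31). Open path.

**Shape 4** — `<path>` quadratic bezier, stroke `#ff00ff` → score (S560, F2048). Control points (SVG): P0=(36.29,52.39), P1=(25.68,62.04), P2=(54.94,75.73); sampled at t=k/5. Machine vertices: (36.29,86.98) → (33.64,82.96) → (34.18,78.61) → (37.91,73.95) → (44.83,68.95) → (54.94,63.64). Open path.

**Shape 5** — `<polygon>` regular polygon, stroke `#000000` → engrave (S181, F3787). Machine vertices: (54.38,64.20) → (36.58,55.16) → (17.60,61.36) → (8.56,79.16) → (14.76,98.14) → (32.56,107.18) → (51.54,100.98) → (60.58,83.18) → (54.38,64.20). Closed: final G1 returns to the first vertex.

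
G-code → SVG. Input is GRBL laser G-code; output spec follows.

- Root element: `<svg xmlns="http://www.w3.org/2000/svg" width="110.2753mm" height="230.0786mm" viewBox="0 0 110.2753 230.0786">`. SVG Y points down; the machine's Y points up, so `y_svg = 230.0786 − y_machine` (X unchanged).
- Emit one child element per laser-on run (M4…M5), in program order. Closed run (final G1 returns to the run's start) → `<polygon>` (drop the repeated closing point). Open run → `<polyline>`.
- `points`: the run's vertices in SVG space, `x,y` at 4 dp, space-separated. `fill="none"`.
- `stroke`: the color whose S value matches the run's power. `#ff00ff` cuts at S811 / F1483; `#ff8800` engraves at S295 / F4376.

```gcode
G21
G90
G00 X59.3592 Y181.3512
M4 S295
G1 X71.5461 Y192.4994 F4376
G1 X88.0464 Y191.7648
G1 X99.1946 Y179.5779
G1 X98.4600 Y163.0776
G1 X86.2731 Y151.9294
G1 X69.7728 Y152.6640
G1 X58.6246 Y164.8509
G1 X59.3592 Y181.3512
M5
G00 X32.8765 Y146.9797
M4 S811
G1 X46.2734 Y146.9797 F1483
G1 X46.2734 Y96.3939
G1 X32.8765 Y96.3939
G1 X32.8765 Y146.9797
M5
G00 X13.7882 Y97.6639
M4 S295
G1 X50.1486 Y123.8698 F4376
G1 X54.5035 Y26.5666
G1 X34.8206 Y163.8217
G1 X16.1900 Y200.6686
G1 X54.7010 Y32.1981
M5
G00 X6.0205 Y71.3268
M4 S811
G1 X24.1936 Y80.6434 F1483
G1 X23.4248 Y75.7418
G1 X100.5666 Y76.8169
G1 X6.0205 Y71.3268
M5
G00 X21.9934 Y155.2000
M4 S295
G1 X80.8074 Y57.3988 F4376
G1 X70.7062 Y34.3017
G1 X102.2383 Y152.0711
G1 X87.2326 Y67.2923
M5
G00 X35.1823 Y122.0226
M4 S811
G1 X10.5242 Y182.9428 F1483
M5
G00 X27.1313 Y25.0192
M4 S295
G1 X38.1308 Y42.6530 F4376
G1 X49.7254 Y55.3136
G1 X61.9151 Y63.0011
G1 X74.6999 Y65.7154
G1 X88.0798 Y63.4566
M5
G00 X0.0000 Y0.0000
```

Each laser-on run becomes one SVG element. Flip Y back into SVG space with y_svg = 230.0786 − y_machine.

Run 1: power S295 maps to stroke `#ff8800` (engrave). The run returns to its start, so emit a `<polygon>` with points (Y-flipped): 59.3592,48.7274 71.5461,37.5792 88.0464,38.3138 99.1946,50.5007 98.4600,67.0010 86.2731,78.1492 69.7728,77.4146 58.6246,65.2277.

Run 2: S811 ⇒ cut layer `#ff00ff`. The run returns to its start, so emit a `<polygon>` with points (Y-flipped): 32.8765,83.0989 46.2734,83.0989 46.2734,133.6847 32.8765,133.6847.

Run 3: S295 ⇒ engrave layer `#ff8800`. The run is open, so emit a `<polyline>` with points (Y-flipped): 13.7882,132.4147 50.1486,106.2088 54.5035,203.5120 34.8206,66.2569 16.1900,29.4100 54.7010,197.8805.

Run 4: S811 ⇒ cut layer `#ff00ff`. The run returns to its start, so emit a `<polygon>` with points (Y-flipped): 6.0205,158.7518 24.1936,149.4352 23.4248,154.3368 100.5666,153.2617.

Run 5: S295 ⇒ engrave layer `#ff8800`. The run is open, so emit a `<polyline>` with points (Y-flipped): 21.9934,74.8786 80.8074,172.6798 70.7062,195.7769 102.2383,78.0075 87.2326,162.7863.

Run 6: S811 ⇒ cut layer `#ff00ff`. The run is open, so emit a `<polyline>` with points (Y-flipped): 35.1823,108.0560 10.5242,47.1358.

Run 7: the run's S295 means `#ff8800` (engrave). The run is open, so emit a `<polyline>` with points (Y-flipped): 27.1313,205.0594 38.1308,187.4256 49.7254,174.7650 61.9151,167.0775 74.6999,164.3632 88.0798,166.6220.

<svg xmlns="http://www.w3.org/2000/svg" width="110.2753mm" height="230.0786mm" viewBox="0 0 110.2753 230.0786">
  <polygon points="59.3592,48.7274 71.5461,37.5792 88.0464,38.3138 99.1946,50.5007 98.4600,67.0010 86.2731,78.1492 69.7728,77.4146 58.6246,65.2277" fill="none" stroke="#ff8800"/>
  <polygon points="32.8765,83.0989 46.2734,83.0989 46.2734,133.6847 32.8765,133.6847" fill="none" stroke="#ff00ff"/>
  <polyline points="13.7882,132.4147 50.1486,106.2088 54.5035,203.5120 34.8206,66.2569 16.1900,29.4100 54.7010,197.8805" fill="none" stroke="#ff8800"/>
  <polygon points="6.0205,158.7518 24.1936,149.4352 23.4248,154.3368 100.5666,153.2617" fill="none" stroke="#ff00ff"/>
  <polyline points="21.9934,74.8786 80.8074,172.6798 70.7062,195.7769 102.2383,78.0075 87.2326,162.7863" fill="none" stroke="#ff8800"/>
  <polyline points="35.1823,108.0560 10.5242,47.1358" fill="none" stroke="#ff00ff"/>
  <polyline points="27.1313,205.0594 38.1308,187.4256 49.7254,174.7650 61.9151,167.0775 74.6999,164.3632 88.0798,166.6220" fill="none" stroke="#ff8800"/>
</svg>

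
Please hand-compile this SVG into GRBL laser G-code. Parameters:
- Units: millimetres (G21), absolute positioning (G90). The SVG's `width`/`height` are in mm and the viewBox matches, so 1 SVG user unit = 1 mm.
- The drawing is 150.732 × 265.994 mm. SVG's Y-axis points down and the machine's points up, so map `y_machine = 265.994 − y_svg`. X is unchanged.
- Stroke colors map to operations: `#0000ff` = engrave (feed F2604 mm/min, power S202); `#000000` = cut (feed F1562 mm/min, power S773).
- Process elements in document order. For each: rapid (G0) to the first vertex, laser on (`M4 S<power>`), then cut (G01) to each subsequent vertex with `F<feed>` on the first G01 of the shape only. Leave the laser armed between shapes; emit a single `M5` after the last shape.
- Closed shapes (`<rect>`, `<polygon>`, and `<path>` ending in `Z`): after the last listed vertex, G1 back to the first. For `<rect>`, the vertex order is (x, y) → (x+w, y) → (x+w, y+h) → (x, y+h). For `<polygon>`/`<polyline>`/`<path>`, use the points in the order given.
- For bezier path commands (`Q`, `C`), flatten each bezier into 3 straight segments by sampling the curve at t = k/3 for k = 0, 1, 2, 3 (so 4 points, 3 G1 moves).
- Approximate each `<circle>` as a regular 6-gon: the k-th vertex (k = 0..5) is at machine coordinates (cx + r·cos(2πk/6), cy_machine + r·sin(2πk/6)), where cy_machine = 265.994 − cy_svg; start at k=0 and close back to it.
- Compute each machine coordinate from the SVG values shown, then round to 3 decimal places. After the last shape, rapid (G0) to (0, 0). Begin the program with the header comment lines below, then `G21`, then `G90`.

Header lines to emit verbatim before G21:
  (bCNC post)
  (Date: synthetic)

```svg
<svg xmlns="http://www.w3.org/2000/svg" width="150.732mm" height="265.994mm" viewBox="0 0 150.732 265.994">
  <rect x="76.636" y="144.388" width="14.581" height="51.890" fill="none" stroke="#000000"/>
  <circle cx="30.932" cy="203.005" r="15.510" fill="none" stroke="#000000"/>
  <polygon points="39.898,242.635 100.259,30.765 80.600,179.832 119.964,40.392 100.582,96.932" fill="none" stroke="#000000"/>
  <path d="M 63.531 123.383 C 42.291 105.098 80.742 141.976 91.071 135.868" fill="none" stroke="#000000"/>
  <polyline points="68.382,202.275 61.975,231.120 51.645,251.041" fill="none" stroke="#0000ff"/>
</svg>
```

Since the viewBox matches the mm dimensions, user units are millimetres directly. The only transform is the Y-flip y_m = 265.994 − y_svg.

Shape 1 is a rectangle drawn with `<rect>`. Its stroke #000000 means cut at S773, F1562. After flipping Y the toolpath is (76.636,121.606) → (91.217,121.606) → (91.217,69.716) → (76.636,69.716) → (76.636,121.606), returning to the start.

Shape 2 is a circle drawn with `<circle>`. Its stroke #000000 means cut at S773, F1562. After flipping Y the toolpath is (46.442,62.989) → (38.687,76.421) → (23.177,76.421) → (15.422,62.989) → (23.177,49.557) → (38.687,49.557) → (46.442,62.989), returning to the start.

Shape 3 is a closed polygon drawn with `<polygon>`. Its stroke #000000 means cut at S773, F1562. After flipping Y the toolpath is (39.898,23.359) → (100.259,235.229) → (80.600,86.162) → (119.964,225.602) → (100.582,169.062) → (39.898,23.359), returning to the start.

Shape 4 is a cubic bezier drawn with `<path>`. Its stroke #000000 means cut at S773, F1562. After flipping Y the toolpath is (63.531,142.611) → (58.936,146.143) → (74.620,134.712) → (91.071,130.126).

Shape 5 is a open polyline drawn with `<polyline>`. Its stroke #0000ff means engrave at S202, F2604. After flipping Y the toolpath is (68.382,63.719) → (61.975,34.874) → (51.645,14.953).

(bCNC post)
(Date: synthetic)
G21
G90
G0 X76.636 Y121.606
M4 S773
G01 X91.217 Y121.606 F1562
G01 X91.217 Y69.716
G01 X76.636 Y69.716
G01 X76.636 Y121.606
G0 X46.442 Y62.989
M4 S773
G01 X38.687 Y76.421 F1562
G01 X23.177 Y76.421
G01 X15.422 Y62.989
G01 X23.177 Y49.557
G01 X38.687 Y49.557
G01 X46.442 Y62.989
G0 X39.898 Y23.359
M4 S773
G01 X100.259 Y235.229 F1562
G01 X80.600 Y86.162
G01 X119.964 Y225.602
G01 X100.582 Y169.062
G01 X39.898 Y23.359
G0 X63.531 Y142.611
M4 S773
G01 X58.936 Y146.143 F1562
G01 X74.620 Y134.712
G01 X91.071 Y130.126
G0 X68.382 Y63.719
M4 S202
G01 X61.975 Y34.874 F2604
G01 X51.645 Y14.953
M5
G0 X0.000 Y0.000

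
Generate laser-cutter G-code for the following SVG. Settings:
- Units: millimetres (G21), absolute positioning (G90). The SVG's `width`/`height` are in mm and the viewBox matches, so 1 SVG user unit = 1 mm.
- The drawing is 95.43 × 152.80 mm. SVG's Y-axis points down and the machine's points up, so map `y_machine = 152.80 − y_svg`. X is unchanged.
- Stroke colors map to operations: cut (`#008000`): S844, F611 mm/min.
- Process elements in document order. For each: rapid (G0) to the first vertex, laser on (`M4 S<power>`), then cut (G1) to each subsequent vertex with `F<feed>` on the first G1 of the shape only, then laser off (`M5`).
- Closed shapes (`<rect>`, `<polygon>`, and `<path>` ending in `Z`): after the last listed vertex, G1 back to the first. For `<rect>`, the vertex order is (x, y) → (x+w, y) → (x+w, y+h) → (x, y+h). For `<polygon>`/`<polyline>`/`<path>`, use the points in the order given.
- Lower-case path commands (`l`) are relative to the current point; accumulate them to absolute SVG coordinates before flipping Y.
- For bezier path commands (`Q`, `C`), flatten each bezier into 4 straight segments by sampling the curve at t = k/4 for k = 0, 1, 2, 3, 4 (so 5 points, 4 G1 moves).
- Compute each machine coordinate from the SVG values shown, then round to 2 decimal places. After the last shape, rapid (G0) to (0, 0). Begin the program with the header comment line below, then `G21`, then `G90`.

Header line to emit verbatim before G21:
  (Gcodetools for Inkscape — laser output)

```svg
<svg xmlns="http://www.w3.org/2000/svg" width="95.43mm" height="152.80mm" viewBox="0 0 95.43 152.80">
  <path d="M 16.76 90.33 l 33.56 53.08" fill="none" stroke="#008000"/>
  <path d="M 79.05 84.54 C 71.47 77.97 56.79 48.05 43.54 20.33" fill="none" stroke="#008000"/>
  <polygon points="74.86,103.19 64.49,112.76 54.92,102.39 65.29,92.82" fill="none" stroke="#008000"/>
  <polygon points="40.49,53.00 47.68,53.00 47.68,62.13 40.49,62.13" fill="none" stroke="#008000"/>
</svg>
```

1 u = 1 mm; y_m = 152.80 − y.

[1] `<path>` line segment, #008000→cut S844 F611: (16.76,62.47) → (50.32,9.39)

[2] `<path>` cubic bezier, #008000→cut S844 F611: (79.05,68.26) → (72.17,77.17) → (63.42,92.43) → (53.61,111.67) → (43.54,132.47)

[3] `<polygon>` regular polygon, #008000→cut S844 F611: (74.86,49.61) → (64.49,40.04) → (54.92,50.41) → (65.29,59.98) → (74.86,49.61) (closed)

[4] `<polygon>` rectangle, #008000→cut S844 F611: (40.49,99.80) → (47.68,99.80) → (47.68,90.67) → (40.49,90.67) → (40.49,99.80) (closed)

(Gcodetools for Inkscape — laser output)
G21
G90
G0 X16.76 Y62.47
M4 S844
G1 X50.32 Y9.39 F611
M5
G0 X79.05 Y68.26
M4 S844
G1 X72.17 Y77.17 F611
G1 X63.42 Y92.43
G1 X53.61 Y111.67
G1 X43.54 Y132.47
M5
G0 X74.86 Y49.61
M4 S844
G1 X64.49 Y40.04 F611
G1 X54.92 Y50.41
G1 X65.29 Y59.98
G1 X74.86 Y49.61
M5
G0 X40.49 Y99.80
M4 S844
G1 X47.68 Y99.80 F611
G1 X47.68 Y90.67
G1 X40.49 Y90.67
G1 X40.49 Y99.80
M5
G0 X0.00 Y0.00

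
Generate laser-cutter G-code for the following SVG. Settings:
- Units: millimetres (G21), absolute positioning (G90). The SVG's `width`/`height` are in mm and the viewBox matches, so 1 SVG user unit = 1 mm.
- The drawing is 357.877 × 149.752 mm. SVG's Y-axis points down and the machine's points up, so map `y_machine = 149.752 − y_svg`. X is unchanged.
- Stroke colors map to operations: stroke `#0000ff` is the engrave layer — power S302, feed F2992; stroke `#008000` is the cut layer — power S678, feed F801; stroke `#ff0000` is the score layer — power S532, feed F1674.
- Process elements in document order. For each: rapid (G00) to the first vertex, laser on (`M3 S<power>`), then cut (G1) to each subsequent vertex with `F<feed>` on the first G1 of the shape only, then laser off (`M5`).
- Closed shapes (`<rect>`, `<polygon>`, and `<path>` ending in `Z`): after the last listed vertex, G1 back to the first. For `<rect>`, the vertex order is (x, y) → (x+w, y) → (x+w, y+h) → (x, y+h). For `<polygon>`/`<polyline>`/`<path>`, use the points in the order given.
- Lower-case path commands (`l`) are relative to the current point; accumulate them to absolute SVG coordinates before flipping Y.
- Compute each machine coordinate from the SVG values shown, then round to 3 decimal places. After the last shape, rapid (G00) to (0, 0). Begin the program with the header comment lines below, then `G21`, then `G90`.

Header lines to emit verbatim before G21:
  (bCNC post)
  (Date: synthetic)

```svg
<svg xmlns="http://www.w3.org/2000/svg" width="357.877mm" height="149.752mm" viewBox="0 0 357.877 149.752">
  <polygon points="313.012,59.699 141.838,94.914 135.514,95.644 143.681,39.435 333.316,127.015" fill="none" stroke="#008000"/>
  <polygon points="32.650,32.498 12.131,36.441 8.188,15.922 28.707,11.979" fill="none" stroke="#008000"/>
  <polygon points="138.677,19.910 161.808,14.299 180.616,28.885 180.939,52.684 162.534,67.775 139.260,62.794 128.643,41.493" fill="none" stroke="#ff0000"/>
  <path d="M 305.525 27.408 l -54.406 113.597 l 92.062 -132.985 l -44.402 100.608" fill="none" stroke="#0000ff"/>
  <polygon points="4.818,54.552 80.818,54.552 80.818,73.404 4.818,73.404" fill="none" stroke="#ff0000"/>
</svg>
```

Since the viewBox matches the mm dimensions, user units are millimetres directly. The only transform is the Y-flip y_m = 149.752 − y_svg.

Shape 1 is a closed polygon drawn with `<polygon>`. Its stroke #008000 means cut at S678, F801. After flipping Y the toolpath is (313.012,90.053) → (141.838,54.838) → (135.514,54.108) → (143.681,110.317) → (333.316,22.737) → (313.012,90.053), returning to the start.

Shape 2 is a regular polygon drawn with `<polygon>`. Its stroke #008000 means cut at S678, F801. After flipping Y the toolpath is (32.650,117.254) → (12.131,113.311) → (8.188,133.830) → (28.707,137.773) → (32.650,117.254), returning to the start.

Shape 3 is a regular polygon drawn with `<polygon>`. Its stroke #ff0000 means score at S532, F1674. After flipping Y the toolpath is (138.677,129.842) → (161.808,135.453) → (180.616,120.867) → (180.939,97.068) → (162.534,81.977) → (139.260,86.958) → (128.643,108.259) → (138.677,129.842), returning to the start.

Shape 4 is a open polyline drawn with `<path>`. Its stroke #0000ff means engrave at S302, F2992. After flipping Y the toolpath is (305.525,122.344) → (251.119,8.747) → (343.181,141.732) → (298.779,41.124).

Shape 5 is a rectangle drawn with `<polygon>`. Its stroke #ff0000 means score at S532, F1674. After flipping Y the toolpath is (4.818,95.200) → (80.818,95.200) → (80.818,76.348) → (4.818,76.348) → (4.818,95.200), returning to the start.

(bCNC post)
(Date: synthetic)
G21
G90
G00 X313.012 Y90.053
M3 S678
G1 X141.838 Y54.838 F801
G1 X135.514 Y54.108
G1 X143.681 Y110.317
G1 X333.316 Y22.737
G1 X313.012 Y90.053
M5
G00 X32.650 Y117.254
M3 S678
G1 X12.131 Y113.311 F801
G1 X8.188 Y133.830
G1 X28.707 Y137.773
G1 X32.650 Y117.254
M5
G00 X138.677 Y129.842
M3 S532
G1 X161.808 Y135.453 F1674
G1 X180.616 Y120.867
G1 X180.939 Y97.068
G1 X162.534 Y81.977
G1 X139.260 Y86.958
G1 X128.643 Y108.259
G1 X138.677 Y129.842
M5
G00 X305.525 Y122.344
M3 S302
G1 X251.119 Y8.747 F2992
G1 X343.181 Y141.732
G1 X298.779 Y41.124
M5
G00 X4.818 Y95.200
M3 S532
G1 X80.818 Y95.200 F1674
G1 X80.818 Y76.348
G1 X4.818 Y76.348
G1 X4.818 Y95.200
M5
G00 X0.000 Y0.000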